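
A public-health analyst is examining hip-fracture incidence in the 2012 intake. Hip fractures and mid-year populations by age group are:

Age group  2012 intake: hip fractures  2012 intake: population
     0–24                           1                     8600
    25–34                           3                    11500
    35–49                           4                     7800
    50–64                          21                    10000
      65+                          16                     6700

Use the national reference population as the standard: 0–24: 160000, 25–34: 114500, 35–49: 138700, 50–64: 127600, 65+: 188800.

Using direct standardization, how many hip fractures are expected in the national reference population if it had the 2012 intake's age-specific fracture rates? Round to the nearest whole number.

Age-specific rates per 100000 for the 2012 intake: 11.63, 26.09, 51.28, 210.00, 238.81.
Expected hip fractures = Σ (standard pop × age-specific rate ÷ 100000)
= 160000×11.63/100000 + 114500×26.09/100000 + 138700×51.28/100000 + 127600×210.00/100000 + 188800×238.81/100000
= 18.60 + 29.87 + 71.13 + 267.96 + 450.87 = 838.43.

838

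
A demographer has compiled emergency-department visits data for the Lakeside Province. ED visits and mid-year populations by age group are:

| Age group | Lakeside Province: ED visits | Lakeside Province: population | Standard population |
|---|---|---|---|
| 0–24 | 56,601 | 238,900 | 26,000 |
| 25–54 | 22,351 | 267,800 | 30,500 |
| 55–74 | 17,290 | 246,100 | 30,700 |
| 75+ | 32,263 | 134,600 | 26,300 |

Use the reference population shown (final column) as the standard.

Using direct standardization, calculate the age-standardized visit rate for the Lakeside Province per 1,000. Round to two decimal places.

151.25

Age-specific rates per 1,000 for the Lakeside Province: 236.923, 83.462, 70.256, 239.695.
Standard total = 113,500; weights = 0.2291, 0.2687, 0.2705, 0.2317.
Standardized rate: 0.2291×236.923 + 0.2687×83.462 + 0.2705×70.256 + 0.2317×239.695 = 151.2461 per 1,000.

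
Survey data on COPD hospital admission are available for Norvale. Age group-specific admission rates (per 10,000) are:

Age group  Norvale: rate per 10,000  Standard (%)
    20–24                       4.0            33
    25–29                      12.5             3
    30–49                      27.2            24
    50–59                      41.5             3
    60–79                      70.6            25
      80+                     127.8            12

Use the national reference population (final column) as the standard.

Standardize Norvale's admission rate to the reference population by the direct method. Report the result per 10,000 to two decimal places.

Standard weights: 0.33, 0.03, 0.24, 0.03, 0.25, 0.12.
Standardized rate: 0.3300×4.0 + 0.0300×12.5 + 0.2400×27.2 + 0.0300×41.5 + 0.2500×70.6 + 0.1200×127.8 = 42.4540 per 10,000.

42.45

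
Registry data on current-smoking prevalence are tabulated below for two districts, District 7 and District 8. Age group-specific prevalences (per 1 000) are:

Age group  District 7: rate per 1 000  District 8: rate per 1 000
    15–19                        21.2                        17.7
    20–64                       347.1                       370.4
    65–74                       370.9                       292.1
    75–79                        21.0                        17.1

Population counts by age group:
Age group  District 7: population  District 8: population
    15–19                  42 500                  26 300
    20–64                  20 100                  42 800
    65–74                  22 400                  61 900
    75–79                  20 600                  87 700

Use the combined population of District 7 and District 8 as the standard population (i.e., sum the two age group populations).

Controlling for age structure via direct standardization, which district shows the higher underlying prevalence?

District 7

Combined standard total = 324 300; weights = 0.2121, 0.1940, 0.2599, 0.3340.
District 7: 0.2121×21.2 + 0.1940×347.1 + 0.2599×370.9 + 0.3340×21.0 = 175.2461 per 1 000.
District 8: 0.2121×17.7 + 0.1940×370.4 + 0.2599×292.1 + 0.3340×17.1 = 157.2368 per 1 000.
The crude rates (157.37 vs 164.15) would put District 8 higher, but that reflects its age composition; once standardized to a common age structure, District 7 has the higher underlying rate.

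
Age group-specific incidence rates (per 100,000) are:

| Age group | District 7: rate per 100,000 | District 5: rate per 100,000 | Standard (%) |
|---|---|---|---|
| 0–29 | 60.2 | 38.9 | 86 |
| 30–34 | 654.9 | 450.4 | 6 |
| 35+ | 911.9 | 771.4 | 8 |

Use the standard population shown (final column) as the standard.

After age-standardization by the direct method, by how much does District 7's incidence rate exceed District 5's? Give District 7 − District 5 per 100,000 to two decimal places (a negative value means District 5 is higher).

Standard weights: 0.86, 0.06, 0.08.
District 7: 0.8600×60.2 + 0.0600×654.9 + 0.0800×911.9 = 164.0180 per 100,000.
District 5: 0.8600×38.9 + 0.0600×450.4 + 0.0800×771.4 = 122.1900 per 100,000.
Difference = 164.0180 − 122.1900 = 41.8280.

41.83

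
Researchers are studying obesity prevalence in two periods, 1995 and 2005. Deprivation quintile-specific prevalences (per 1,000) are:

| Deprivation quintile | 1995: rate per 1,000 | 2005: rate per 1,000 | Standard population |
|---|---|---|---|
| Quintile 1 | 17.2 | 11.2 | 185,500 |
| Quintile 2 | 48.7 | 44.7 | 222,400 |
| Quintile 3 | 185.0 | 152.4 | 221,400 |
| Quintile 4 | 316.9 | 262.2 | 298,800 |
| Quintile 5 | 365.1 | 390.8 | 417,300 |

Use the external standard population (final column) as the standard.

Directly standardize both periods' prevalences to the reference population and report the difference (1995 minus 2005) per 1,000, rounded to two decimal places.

11.03

Standard total = 1,345,400; weights = 0.1379, 0.1653, 0.1646, 0.2221, 0.3102.
1995: 0.1379×17.2 + 0.1653×48.7 + 0.1646×185.0 + 0.2221×316.9 + 0.3102×365.1 = 224.4882 per 1,000.
2005: 0.1379×11.2 + 0.1653×44.7 + 0.1646×152.4 + 0.2221×262.2 + 0.3102×390.8 = 213.4580 per 1,000.
Difference = 224.4882 − 213.4580 = 11.0302.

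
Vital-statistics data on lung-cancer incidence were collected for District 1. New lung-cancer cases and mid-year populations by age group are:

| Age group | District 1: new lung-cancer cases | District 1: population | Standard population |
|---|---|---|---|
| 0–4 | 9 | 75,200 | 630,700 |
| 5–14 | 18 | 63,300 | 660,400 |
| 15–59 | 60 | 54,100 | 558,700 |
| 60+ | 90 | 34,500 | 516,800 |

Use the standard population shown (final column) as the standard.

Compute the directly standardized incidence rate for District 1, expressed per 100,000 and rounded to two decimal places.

Age-specific rates per 100,000 for District 1: 11.97, 28.44, 110.91, 260.87.
Standard total = 2,366,600; weights = 0.2665, 0.2791, 0.2361, 0.2184.
Standardized rate: 0.2665×11.97 + 0.2791×28.44 + 0.2361×110.91 + 0.2184×260.87 = 94.2736 per 100,000.

94.27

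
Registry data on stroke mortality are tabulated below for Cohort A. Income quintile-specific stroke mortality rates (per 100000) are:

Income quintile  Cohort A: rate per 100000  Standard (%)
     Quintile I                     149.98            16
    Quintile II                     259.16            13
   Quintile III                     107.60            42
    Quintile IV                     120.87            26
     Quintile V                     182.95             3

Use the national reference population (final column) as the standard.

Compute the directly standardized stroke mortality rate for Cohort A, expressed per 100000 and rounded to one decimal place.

139.8

Standard weights: 0.16, 0.13, 0.42, 0.26, 0.03.
Standardized rate: 0.1600×149.98 + 0.1300×259.16 + 0.4200×107.60 + 0.2600×120.87 + 0.0300×182.95 = 139.7943 per 100000.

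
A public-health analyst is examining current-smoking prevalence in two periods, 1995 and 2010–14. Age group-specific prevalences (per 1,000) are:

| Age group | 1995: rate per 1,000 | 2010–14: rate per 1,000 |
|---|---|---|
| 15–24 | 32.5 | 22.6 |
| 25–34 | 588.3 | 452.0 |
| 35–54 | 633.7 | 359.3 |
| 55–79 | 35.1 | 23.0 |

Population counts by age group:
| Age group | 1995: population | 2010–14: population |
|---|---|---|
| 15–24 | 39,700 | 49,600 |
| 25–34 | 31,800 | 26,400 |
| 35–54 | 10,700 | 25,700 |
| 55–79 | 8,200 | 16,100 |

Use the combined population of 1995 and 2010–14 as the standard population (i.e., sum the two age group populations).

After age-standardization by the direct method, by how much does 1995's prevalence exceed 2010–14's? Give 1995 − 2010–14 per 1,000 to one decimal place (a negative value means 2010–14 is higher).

91.7

Combined standard total = 208,200; weights = 0.4289, 0.2795, 0.1748, 0.1167.
1995: 0.4289×32.5 + 0.2795×588.3 + 0.1748×633.7 + 0.1167×35.1 = 293.2801 per 1,000.
2010–14: 0.4289×22.6 + 0.2795×452.0 + 0.1748×359.3 + 0.1167×23.0 = 201.5466 per 1,000.
Difference = 293.2801 − 201.5466 = 91.7335.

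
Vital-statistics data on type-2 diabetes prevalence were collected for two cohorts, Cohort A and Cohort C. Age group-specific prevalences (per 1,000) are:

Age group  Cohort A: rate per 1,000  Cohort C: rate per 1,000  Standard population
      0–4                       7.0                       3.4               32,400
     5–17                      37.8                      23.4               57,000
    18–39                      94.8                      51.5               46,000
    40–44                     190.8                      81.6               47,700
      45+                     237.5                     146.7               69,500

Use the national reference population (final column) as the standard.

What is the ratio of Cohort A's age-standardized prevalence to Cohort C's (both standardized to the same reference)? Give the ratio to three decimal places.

Standard total = 252,600; weights = 0.1283, 0.2257, 0.1821, 0.1888, 0.2751.
Cohort A: 0.1283×7.0 + 0.2257×37.8 + 0.1821×94.8 + 0.1888×190.8 + 0.2751×237.5 = 128.0665 per 1,000.
Cohort C: 0.1283×3.4 + 0.2257×23.4 + 0.1821×51.5 + 0.1888×81.6 + 0.2751×146.7 = 70.8667 per 1,000.
Ratio = 128.0665 ÷ 70.8667 = 1.80715.

1.807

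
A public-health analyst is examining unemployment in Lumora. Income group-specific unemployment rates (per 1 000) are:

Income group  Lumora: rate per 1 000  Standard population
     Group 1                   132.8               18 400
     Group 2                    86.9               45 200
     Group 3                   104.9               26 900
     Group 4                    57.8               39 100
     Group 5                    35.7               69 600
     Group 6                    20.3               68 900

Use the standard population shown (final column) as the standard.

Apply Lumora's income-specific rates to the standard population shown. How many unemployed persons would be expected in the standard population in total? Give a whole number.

15337

Expected unemployed persons = Σ (standard pop × income-specific rate ÷ 1 000)
= 18 400×132.8/1 000 + 45 200×86.9/1 000 + 26 900×104.9/1 000 + 39 100×57.8/1 000 + 69 600×35.7/1 000 + 68 900×20.3/1 000
= 2443.52 + 3927.88 + 2821.81 + 2259.98 + 2484.72 + 1398.67 = 15336.58.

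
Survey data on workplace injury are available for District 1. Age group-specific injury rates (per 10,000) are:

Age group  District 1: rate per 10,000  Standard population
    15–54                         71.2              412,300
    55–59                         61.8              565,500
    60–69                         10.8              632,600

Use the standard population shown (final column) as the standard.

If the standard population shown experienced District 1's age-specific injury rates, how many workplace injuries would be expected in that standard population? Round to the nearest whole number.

7114

Expected workplace injuries = Σ (standard pop × age-specific rate ÷ 10,000)
= 412,300×71.2/10,000 + 565,500×61.8/10,000 + 632,600×10.8/10,000
= 2935.58 + 3494.79 + 683.21 = 7113.57.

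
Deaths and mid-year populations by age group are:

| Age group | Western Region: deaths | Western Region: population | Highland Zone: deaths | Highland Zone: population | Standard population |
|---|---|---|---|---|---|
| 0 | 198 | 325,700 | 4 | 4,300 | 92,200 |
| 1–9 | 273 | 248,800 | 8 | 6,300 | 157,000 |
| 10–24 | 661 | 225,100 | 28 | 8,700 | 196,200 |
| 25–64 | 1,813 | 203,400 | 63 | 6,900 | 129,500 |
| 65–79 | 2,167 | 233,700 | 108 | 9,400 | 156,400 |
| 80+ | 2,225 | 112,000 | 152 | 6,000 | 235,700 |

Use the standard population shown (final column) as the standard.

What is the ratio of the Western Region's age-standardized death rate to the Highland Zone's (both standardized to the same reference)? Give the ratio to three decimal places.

Age-specific rates per 1,000 for the Western Region: 0.608, 1.097, 2.936, 8.913, 9.273, 19.866.
For the Highland Zone: 0.930, 1.270, 3.218, 9.130, 11.489, 25.333.
Standard total = 967,000; weights = 0.0953, 0.1624, 0.2029, 0.1339, 0.1617, 0.2437.
The Western Region: 0.0953×0.608 + 0.1624×1.097 + 0.2029×2.936 + 0.1339×8.913 + 0.1617×9.273 + 0.2437×19.866 = 8.3675 per 1,000.
The Highland Zone: 0.0953×0.930 + 0.1624×1.270 + 0.2029×3.218 + 0.1339×9.130 + 0.1617×11.489 + 0.2437×25.333 = 10.2037 per 1,000.
Ratio = 8.3675 ÷ 10.2037 = 0.82005.

0.820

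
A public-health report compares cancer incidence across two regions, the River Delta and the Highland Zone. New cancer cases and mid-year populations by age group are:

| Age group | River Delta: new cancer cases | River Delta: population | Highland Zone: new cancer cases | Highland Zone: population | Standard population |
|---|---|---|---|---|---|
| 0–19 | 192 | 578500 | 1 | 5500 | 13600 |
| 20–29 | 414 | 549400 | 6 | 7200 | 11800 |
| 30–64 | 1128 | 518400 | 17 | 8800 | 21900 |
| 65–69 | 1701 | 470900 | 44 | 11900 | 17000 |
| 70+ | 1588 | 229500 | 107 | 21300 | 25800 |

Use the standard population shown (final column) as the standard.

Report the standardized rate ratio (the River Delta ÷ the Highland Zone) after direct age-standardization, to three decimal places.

1.218

Age-specific rates per 100000 for the River Delta: 33.19, 75.35, 217.59, 361.22, 691.94.
For the Highland Zone: 18.18, 83.33, 193.18, 369.75, 502.35.
Standard total = 90100; weights = 0.1509, 0.1310, 0.2431, 0.1887, 0.2863.
The River Delta: 0.1509×33.19 + 0.1310×75.35 + 0.2431×217.59 + 0.1887×361.22 + 0.2863×691.94 = 334.0584 per 100000.
The Highland Zone: 0.1509×18.18 + 0.1310×83.33 + 0.2431×193.18 + 0.1887×369.75 + 0.2863×502.35 = 274.2238 per 100000.
Ratio = 334.0584 ÷ 274.2238 = 1.21820.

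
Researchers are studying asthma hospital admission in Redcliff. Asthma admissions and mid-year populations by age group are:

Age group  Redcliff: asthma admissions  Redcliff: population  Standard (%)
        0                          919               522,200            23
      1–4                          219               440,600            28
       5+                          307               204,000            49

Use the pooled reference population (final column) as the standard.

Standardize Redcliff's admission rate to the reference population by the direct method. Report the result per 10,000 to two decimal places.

12.81

Age-specific rates per 10,000 for Redcliff: 17.60, 4.97, 15.05.
Standard weights: 0.23, 0.28, 0.49.
Standardized rate: 0.2300×17.60 + 0.2800×4.97 + 0.4900×15.05 = 12.8134 per 10,000.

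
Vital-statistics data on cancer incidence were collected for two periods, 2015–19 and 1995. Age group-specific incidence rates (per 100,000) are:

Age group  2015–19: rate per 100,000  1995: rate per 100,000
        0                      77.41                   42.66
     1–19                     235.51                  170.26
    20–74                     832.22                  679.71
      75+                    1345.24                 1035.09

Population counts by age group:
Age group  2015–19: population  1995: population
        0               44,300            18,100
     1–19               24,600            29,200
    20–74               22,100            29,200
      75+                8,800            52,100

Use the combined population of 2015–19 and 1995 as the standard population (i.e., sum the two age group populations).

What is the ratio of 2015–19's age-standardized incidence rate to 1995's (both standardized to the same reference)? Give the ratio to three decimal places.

Combined standard total = 228,400; weights = 0.2732, 0.2356, 0.2246, 0.2666.
2015–19: 0.2732×77.41 + 0.2356×235.51 + 0.2246×832.22 + 0.2666×1345.24 = 622.2365 per 100,000.
1995: 0.2732×42.66 + 0.2356×170.26 + 0.2246×679.71 + 0.2666×1035.09 = 480.4206 per 100,000.
Ratio = 622.2365 ÷ 480.4206 = 1.29519.

1.295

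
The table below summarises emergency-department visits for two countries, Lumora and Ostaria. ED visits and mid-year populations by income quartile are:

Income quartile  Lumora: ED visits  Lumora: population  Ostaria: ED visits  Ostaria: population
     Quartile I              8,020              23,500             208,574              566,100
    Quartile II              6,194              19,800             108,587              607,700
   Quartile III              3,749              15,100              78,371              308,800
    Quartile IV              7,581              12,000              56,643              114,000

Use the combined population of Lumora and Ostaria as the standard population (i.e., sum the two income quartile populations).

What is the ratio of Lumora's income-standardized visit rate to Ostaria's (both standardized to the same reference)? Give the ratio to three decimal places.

Income-specific rates per 1,000 for Lumora: 341.277, 312.828, 248.278, 631.750.
For Ostaria: 368.440, 178.685, 253.792, 496.868.
Combined standard total = 1,667,000; weights = 0.3537, 0.3764, 0.1943, 0.0756.
Lumora: 0.3537×341.277 + 0.3764×312.828 + 0.1943×248.278 + 0.0756×631.750 = 334.4536 per 1,000.
Ostaria: 0.3537×368.440 + 0.3764×178.685 + 0.1943×253.792 + 0.0756×496.868 = 284.4427 per 1,000.
Ratio = 334.4536 ÷ 284.4427 = 1.17582.

1.176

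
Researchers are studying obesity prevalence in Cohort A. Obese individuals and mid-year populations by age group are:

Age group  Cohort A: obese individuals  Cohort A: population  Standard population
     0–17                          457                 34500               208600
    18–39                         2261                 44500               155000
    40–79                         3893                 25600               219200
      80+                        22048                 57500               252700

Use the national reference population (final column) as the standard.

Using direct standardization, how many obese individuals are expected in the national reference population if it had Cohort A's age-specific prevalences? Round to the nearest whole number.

140869

Age-specific rates per 1000 for Cohort A: 13.246, 50.809, 152.070, 383.443.
Expected obese individuals = Σ (standard pop × age-specific rate ÷ 1000)
= 208600×13.246/1000 + 155000×50.809/1000 + 219200×152.070/1000 + 252700×383.443/1000
= 2763.19 + 7875.39 + 33333.81 + 96896.17 = 140868.57.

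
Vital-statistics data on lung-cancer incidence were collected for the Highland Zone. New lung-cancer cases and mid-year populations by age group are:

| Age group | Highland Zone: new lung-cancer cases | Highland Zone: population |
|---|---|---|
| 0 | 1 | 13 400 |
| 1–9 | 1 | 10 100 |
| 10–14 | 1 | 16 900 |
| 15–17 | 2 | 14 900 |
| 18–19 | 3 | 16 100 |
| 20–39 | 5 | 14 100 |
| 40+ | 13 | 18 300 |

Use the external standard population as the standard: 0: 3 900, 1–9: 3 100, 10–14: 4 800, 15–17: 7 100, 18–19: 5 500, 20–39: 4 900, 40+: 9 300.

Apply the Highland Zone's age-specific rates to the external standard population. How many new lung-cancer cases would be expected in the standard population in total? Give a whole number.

11

Age-specific rates per 100 000 for the Highland Zone: 7.46, 9.90, 5.92, 13.42, 18.63, 35.46, 71.04.
Expected new lung-cancer cases = Σ (standard pop × age-specific rate ÷ 100 000)
= 3 900×7.46/100 000 + 3 100×9.90/100 000 + 4 800×5.92/100 000 + 7 100×13.42/100 000 + 5 500×18.63/100 000 + 4 900×35.46/100 000 + 9 300×71.04/100 000
= 0.29 + 0.31 + 0.28 + 0.95 + 1.02 + 1.74 + 6.61 = 11.20.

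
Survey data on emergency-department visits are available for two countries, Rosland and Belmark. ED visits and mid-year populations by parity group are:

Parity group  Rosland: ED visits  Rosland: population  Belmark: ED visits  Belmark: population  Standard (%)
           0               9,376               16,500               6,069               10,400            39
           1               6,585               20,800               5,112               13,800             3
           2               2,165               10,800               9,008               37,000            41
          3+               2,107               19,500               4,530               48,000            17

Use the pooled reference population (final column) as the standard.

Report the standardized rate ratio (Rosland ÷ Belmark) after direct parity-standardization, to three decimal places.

0.935

Parity-specific rates per 1,000 for Rosland: 568.242, 316.587, 200.463, 108.051.
For Belmark: 583.558, 370.435, 243.459, 94.375.
Standard weights: 0.39, 0.03, 0.41, 0.17.
Rosland: 0.3900×568.242 + 0.0300×316.587 + 0.4100×200.463 + 0.1700×108.051 = 331.6707 per 1,000.
Belmark: 0.3900×583.558 + 0.0300×370.435 + 0.4100×243.459 + 0.1700×94.375 = 354.5627 per 1,000.
Ratio = 331.6707 ÷ 354.5627 = 0.93544.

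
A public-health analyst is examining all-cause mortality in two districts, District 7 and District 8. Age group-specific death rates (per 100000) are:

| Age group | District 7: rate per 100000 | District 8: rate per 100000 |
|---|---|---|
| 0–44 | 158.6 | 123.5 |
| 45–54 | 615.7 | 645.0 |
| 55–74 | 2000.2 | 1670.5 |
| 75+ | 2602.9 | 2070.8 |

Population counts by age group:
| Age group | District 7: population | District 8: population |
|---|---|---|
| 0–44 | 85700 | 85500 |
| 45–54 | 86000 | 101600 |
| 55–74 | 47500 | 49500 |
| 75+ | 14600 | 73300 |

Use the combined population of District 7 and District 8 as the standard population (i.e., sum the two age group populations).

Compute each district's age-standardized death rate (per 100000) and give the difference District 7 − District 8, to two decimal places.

Combined standard total = 543700; weights = 0.3149, 0.3450, 0.1784, 0.1617.
District 7: 0.3149×158.6 + 0.3450×615.7 + 0.1784×2000.2 + 0.1617×2602.9 = 1040.0441 per 100000.
District 8: 0.3149×123.5 + 0.3450×645.0 + 0.1784×1670.5 + 0.1617×2070.8 = 894.2561 per 100000.
Difference = 1040.0441 − 894.2561 = 145.7880.

145.79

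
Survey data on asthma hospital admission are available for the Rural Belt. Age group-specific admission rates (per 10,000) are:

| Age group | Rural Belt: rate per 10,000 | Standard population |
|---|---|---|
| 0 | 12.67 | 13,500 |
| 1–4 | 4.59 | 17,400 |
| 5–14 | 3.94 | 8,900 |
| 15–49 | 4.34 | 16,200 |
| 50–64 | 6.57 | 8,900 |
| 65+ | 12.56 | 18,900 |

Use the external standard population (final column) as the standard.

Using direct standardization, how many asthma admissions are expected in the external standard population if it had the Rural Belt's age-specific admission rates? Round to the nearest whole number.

65

Expected asthma admissions = Σ (standard pop × age-specific rate ÷ 10,000)
= 13,500×12.67/10,000 + 17,400×4.59/10,000 + 8,900×3.94/10,000 + 16,200×4.34/10,000 + 8,900×6.57/10,000 + 18,900×12.56/10,000
= 17.10 + 7.99 + 3.51 + 7.03 + 5.85 + 23.74 = 65.21.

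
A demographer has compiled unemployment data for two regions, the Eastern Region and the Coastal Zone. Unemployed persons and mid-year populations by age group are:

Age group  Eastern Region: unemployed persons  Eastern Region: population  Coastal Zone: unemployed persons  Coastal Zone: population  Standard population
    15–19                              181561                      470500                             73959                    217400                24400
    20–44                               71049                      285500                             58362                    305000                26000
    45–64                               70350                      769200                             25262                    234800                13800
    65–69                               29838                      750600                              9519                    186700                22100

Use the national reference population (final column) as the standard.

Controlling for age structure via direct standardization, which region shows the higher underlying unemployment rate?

Eastern Region

Age-specific rates per 1000 for the Eastern Region: 385.889, 248.858, 91.459, 39.752.
For the Coastal Zone: 340.198, 191.351, 107.589, 50.986.
Standard total = 86300; weights = 0.2827, 0.3013, 0.1599, 0.2561.
The Eastern Region: 0.2827×385.889 + 0.3013×248.858 + 0.1599×91.459 + 0.2561×39.752 = 208.8838 per 1000.
The Coastal Zone: 0.2827×340.198 + 0.3013×191.351 + 0.1599×107.589 + 0.2561×50.986 = 184.0957 per 1000.
The crude rates (155.02 vs 177.03) would put the Coastal Zone higher, but that reflects its age composition; once standardized to a common age structure, the Eastern Region has the higher underlying rate.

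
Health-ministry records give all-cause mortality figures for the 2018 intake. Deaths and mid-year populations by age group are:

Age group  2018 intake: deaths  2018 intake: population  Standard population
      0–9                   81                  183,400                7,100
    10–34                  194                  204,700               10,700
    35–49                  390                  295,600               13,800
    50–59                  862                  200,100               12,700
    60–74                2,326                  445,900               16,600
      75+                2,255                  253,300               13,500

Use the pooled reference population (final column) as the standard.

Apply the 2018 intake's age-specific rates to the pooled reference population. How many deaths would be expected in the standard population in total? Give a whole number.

293

Age-specific rates per 1,000 for the 2018 intake: 0.442, 0.948, 1.319, 4.308, 5.216, 8.902.
Expected deaths = Σ (standard pop × age-specific rate ÷ 1,000)
= 7,100×0.442/1,000 + 10,700×0.948/1,000 + 13,800×1.319/1,000 + 12,700×4.308/1,000 + 16,600×5.216/1,000 + 13,500×8.902/1,000
= 3.14 + 10.14 + 18.21 + 54.71 + 86.59 + 120.18 = 292.97.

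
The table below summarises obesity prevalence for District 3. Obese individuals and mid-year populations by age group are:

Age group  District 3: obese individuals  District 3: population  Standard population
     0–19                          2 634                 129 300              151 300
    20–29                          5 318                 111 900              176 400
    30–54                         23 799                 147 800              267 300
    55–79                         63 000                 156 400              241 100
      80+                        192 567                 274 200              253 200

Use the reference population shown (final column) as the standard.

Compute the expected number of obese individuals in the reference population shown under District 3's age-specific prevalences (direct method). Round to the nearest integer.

329444

Age-specific rates per 1 000 for District 3: 20.371, 47.525, 161.022, 402.813, 702.287.
Expected obese individuals = Σ (standard pop × age-specific rate ÷ 1 000)
= 151 300×20.371/1 000 + 176 400×47.525/1 000 + 267 300×161.022/1 000 + 241 100×402.813/1 000 + 253 200×702.287/1 000
= 3082.17 + 8383.34 + 43041.09 + 97118.29 + 177818.98 = 329443.86.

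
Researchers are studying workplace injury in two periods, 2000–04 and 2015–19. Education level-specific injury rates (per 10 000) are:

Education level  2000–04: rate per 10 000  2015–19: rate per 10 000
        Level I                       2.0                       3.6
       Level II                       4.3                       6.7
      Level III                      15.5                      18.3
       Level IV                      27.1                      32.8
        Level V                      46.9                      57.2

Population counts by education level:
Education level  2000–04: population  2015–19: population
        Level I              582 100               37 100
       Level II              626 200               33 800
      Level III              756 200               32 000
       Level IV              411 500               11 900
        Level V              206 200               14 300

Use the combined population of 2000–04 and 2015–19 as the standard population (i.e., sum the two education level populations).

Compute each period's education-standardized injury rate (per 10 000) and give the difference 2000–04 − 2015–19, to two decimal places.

Combined standard total = 2 711 300; weights = 0.2284, 0.2434, 0.2907, 0.1562, 0.0813.
2000–04: 0.2284×2.0 + 0.2434×4.3 + 0.2907×15.5 + 0.1562×27.1 + 0.0813×46.9 = 14.0557 per 10 000.
2015–19: 0.2284×3.6 + 0.2434×6.7 + 0.2907×18.3 + 0.1562×32.8 + 0.0813×57.2 = 17.5470 per 10 000.
Difference = 14.0557 − 17.5470 = -3.4914.

-3.49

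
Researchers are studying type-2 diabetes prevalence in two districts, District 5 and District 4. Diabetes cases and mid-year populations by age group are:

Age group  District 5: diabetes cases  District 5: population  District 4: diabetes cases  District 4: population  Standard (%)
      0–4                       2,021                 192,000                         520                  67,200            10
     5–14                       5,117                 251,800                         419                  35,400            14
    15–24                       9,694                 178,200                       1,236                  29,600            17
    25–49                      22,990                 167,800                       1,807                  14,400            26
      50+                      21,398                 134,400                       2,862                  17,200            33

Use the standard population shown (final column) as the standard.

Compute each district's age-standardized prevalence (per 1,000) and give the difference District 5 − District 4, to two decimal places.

4.24

Age-specific rates per 1,000 for District 5: 10.526, 20.322, 54.400, 137.008, 159.211.
For District 4: 7.738, 11.836, 41.757, 125.486, 166.395.
Standard weights: 0.10, 0.14, 0.17, 0.26, 0.33.
District 5: 0.1000×10.526 + 0.1400×20.322 + 0.1700×54.400 + 0.2600×137.008 + 0.3300×159.211 = 101.3075 per 1,000.
District 4: 0.1000×7.738 + 0.1400×11.836 + 0.1700×41.757 + 0.2600×125.486 + 0.3300×166.395 = 97.0664 per 1,000.
Difference = 101.3075 − 97.0664 = 4.2411.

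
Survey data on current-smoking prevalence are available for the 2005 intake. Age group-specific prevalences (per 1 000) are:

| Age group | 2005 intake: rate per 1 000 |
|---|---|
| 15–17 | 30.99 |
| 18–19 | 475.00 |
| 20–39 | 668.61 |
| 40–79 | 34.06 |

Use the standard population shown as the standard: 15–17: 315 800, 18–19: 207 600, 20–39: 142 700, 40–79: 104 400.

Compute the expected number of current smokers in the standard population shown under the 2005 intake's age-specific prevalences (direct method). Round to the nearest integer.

207363

Expected current smokers = Σ (standard pop × age-specific rate ÷ 1 000)
= 315 800×30.99/1 000 + 207 600×475.00/1 000 + 142 700×668.61/1 000 + 104 400×34.06/1 000
= 9786.64 + 98610.00 + 95410.65 + 3555.86 = 207363.15.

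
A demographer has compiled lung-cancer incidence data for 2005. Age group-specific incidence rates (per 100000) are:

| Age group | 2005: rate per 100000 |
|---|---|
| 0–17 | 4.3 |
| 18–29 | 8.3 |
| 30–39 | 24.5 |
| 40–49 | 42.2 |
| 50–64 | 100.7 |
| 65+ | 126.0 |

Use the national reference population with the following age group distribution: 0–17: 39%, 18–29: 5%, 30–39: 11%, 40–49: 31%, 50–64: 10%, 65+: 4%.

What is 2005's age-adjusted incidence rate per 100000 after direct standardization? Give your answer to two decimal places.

Standard weights: 0.39, 0.05, 0.11, 0.31, 0.10, 0.04.
Standardized rate: 0.3900×4.3 + 0.0500×8.3 + 0.1100×24.5 + 0.3100×42.2 + 0.1000×100.7 + 0.0400×126.0 = 32.9790 per 100000.

32.98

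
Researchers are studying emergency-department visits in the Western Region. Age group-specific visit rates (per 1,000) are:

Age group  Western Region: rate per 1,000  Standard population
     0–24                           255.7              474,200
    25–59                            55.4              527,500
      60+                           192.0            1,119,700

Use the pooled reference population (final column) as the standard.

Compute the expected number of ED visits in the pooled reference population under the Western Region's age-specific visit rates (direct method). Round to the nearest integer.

365459

Expected ED visits = Σ (standard pop × age-specific rate ÷ 1,000)
= 474,200×255.7/1,000 + 527,500×55.4/1,000 + 1,119,700×192.0/1,000
= 121252.94 + 29223.50 + 214982.40 = 365458.84.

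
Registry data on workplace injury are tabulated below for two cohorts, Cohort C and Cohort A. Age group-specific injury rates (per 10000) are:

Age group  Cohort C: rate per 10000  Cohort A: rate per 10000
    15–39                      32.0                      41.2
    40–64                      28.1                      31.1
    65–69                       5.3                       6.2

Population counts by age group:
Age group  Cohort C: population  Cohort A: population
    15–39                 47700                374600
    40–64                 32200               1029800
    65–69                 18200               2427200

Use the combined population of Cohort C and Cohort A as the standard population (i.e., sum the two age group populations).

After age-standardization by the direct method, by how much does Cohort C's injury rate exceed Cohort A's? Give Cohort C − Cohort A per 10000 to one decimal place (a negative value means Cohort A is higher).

-2.4

Combined standard total = 3929700; weights = 0.1075, 0.2702, 0.6223.
Cohort C: 0.1075×32.0 + 0.2702×28.1 + 0.6223×5.3 = 14.3310 per 10000.
Cohort A: 0.1075×41.2 + 0.2702×31.1 + 0.6223×6.2 = 16.6904 per 10000.
Difference = 14.3310 − 16.6904 = -2.3595.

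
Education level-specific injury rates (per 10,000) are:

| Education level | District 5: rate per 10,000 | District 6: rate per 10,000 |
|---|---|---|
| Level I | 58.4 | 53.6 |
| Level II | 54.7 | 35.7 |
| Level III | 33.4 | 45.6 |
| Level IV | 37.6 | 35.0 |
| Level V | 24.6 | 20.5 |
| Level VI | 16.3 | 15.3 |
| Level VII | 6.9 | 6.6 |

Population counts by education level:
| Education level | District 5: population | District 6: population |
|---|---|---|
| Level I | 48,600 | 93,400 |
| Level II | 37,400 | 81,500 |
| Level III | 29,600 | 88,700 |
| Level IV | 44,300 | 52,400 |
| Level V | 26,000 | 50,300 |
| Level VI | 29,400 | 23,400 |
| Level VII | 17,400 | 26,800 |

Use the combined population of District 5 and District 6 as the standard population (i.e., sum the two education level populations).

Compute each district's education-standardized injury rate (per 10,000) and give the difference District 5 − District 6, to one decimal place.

Combined standard total = 649,200; weights = 0.2187, 0.1831, 0.1822, 0.1490, 0.1175, 0.0813, 0.0681.
District 5: 0.2187×58.4 + 0.1831×54.7 + 0.1822×33.4 + 0.1490×37.6 + 0.1175×24.6 + 0.0813×16.3 + 0.0681×6.9 = 39.1657 per 10,000.
District 6: 0.2187×53.6 + 0.1831×35.7 + 0.1822×45.6 + 0.1490×35.0 + 0.1175×20.5 + 0.0813×15.3 + 0.0681×6.6 = 35.8882 per 10,000.
Difference = 39.1657 − 35.8882 = 3.2775.

3.3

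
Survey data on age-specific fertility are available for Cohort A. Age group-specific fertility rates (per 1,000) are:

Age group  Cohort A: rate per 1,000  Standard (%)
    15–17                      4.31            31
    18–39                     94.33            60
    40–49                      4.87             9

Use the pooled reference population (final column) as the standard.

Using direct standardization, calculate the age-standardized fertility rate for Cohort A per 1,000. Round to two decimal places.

Standard weights: 0.31, 0.60, 0.09.
Standardized rate: 0.3100×4.31 + 0.6000×94.33 + 0.0900×4.87 = 58.3724 per 1,000.

58.37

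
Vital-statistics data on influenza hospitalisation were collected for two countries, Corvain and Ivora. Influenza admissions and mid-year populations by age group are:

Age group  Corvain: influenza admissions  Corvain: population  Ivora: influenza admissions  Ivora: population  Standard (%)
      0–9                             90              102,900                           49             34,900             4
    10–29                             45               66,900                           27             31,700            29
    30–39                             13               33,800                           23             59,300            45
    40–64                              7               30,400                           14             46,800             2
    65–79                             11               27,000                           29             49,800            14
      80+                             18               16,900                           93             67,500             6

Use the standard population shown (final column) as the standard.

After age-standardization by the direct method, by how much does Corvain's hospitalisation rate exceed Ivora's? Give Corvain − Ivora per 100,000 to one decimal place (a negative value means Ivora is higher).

-11.9

Age-specific rates per 100,000 for Corvain: 87.46, 67.26, 38.46, 23.03, 40.74, 106.51.
For Ivora: 140.40, 85.17, 38.79, 29.91, 58.23, 137.78.
Standard weights: 0.04, 0.29, 0.45, 0.02, 0.14, 0.06.
Corvain: 0.0400×87.46 + 0.2900×67.26 + 0.4500×38.46 + 0.0200×23.03 + 0.1400×40.74 + 0.0600×106.51 = 52.8677 per 100,000.
Ivora: 0.0400×140.40 + 0.2900×85.17 + 0.4500×38.79 + 0.0200×29.91 + 0.1400×58.23 + 0.0600×137.78 = 64.7876 per 100,000.
Difference = 52.8677 − 64.7876 = -11.9198.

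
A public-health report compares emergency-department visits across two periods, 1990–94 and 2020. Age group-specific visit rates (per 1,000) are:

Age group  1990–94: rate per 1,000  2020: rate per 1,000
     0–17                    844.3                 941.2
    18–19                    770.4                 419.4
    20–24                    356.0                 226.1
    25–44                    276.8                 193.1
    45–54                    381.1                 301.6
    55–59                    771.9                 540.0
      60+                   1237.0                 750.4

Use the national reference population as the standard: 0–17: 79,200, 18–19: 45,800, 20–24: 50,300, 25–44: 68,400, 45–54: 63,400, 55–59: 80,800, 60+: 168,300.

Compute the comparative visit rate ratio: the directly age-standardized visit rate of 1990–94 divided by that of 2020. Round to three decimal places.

Standard total = 556,200; weights = 0.1424, 0.0823, 0.0904, 0.1230, 0.1140, 0.1453, 0.3026.
1990–94: 0.1424×844.3 + 0.0823×770.4 + 0.0904×356.0 + 0.1230×276.8 + 0.1140×381.1 + 0.1453×771.9 + 0.3026×1237.0 = 779.7755 per 1,000.
2020: 0.1424×941.2 + 0.0823×419.4 + 0.0904×226.1 + 0.1230×193.1 + 0.1140×301.6 + 0.1453×540.0 + 0.3026×750.4 = 552.6397 per 1,000.
Ratio = 779.7755 ÷ 552.6397 = 1.41100.

1.411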